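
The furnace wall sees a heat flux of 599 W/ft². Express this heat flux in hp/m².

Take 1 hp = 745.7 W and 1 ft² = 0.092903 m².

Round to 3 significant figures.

8.65 hp/m²

599 W/ft² ÷ 0.092903 m²/ft² = 6447.59 W/m²
6447.59 W/m² ÷ 745.7 W/hp = 8.64636 hp/m²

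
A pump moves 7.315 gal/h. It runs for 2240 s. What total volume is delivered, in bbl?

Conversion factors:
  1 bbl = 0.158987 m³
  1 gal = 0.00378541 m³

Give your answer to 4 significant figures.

0.1084 bbl

7.315 gal/h → 7.69174×10⁻⁶ m³/s
V = Q × t = 7.69174×10⁻⁶ × 2240 = 0.0172295 m³
In bbl: 0.0172295 / 0.158987 = 0.10837 bbl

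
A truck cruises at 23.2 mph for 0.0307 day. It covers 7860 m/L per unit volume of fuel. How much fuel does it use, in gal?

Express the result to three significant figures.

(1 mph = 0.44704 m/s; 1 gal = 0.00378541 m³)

23.2 mph → 10.3713 m/s
0.0307 day → 2652.48 s
d = v × t = 10.3713 × 2652.48 = 27509.7 m
7860 m/L → 7.86×10⁶ m/m³
V = d / (distance per unit fuel) = 27509.7 / 7.86×10⁶ = 0.00349996 m³
In gal: 0.00349996 / 0.00378541 = 0.924592 gal

0.925 gal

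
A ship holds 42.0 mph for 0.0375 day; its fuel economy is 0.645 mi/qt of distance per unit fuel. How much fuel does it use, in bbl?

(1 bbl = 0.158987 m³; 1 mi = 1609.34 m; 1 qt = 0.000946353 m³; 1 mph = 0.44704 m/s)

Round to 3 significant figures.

42.0 mph → 18.7757 m/s
0.0375 day → 3240 s
d = v × t = 18.7757 × 3240 = 60833.3 m
0.645 mi/qt → 1.09687×10⁶ m/m³
V = d / (distance per unit fuel) = 60833.3 / 1.09687×10⁶ = 0.0554608 m³
In bbl: 0.0554608 / 0.158987 = 0.348839 bbl

0.349 bbl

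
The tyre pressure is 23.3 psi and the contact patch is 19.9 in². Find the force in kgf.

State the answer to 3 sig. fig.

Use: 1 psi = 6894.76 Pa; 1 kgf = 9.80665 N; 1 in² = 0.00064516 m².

23.3 psi × 6894.76 = 160648 Pa
19.9 in² × 0.00064516 = 0.0128387 m²
F = P × A = 160648 Pa × 0.0128387 m² = 2062.51 N
2062.51 N ÷ (9.80665 N/kgf) = 210.317 kgf

210 kgf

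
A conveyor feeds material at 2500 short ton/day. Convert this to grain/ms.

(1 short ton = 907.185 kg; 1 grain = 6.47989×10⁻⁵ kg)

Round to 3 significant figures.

405 grain/ms

2500 short ton/day × 907.185 kg/short ton ÷ 86400 s/day = 26.2496 kg/s
26.2496 kg/s ÷ 6.47989×10⁻⁵ kg/grain × 0.001 s/ms = 405.093 grain/ms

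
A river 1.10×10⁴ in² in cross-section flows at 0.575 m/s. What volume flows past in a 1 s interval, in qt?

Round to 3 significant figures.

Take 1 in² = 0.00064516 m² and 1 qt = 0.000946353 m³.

1.10×10⁴ in² × 0.00064516 = 7.09676 m²
V = v × A × t = 0.575 m/s × 7.09676 m² × 1 s = 4.08064 m³
4.08064 m³ ÷ (0.000946353 m³/qt) = 4311.96 qt

4310 qt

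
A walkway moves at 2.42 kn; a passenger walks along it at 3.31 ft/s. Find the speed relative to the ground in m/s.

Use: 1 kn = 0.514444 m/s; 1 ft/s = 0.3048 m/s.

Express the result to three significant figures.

2.25 m/s

2.42 kn × 0.514444 → 1.24495 m/s
3.31 ft/s × 0.3048 → 1.00889 m/s
Combined: 1.24495 + 1.00889 = 2.25384 m/s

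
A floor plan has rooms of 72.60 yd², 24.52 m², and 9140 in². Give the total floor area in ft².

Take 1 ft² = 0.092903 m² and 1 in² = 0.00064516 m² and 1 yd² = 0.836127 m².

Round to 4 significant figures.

72.60 yd² × 0.836127 → 60.7028 m²
24.52 m² (already m²)
9140 in² × 0.00064516 → 5.89676 m²
Combined: 60.7028 + 24.52 + 5.89676 = 91.1196 m²
In ft²: 91.1196 / 0.092903 = 980.804 ft²

980.8 ft²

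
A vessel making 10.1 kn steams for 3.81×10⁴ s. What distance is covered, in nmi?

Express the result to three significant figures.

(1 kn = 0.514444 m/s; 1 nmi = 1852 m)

107 nmi

10.1 kn × 0.514444 = 5.19588 m/s
d = v × t = 5.19588 m/s × 38100 s = 197963 m
197963 m ÷ (1852 m/nmi) = 106.891 nmi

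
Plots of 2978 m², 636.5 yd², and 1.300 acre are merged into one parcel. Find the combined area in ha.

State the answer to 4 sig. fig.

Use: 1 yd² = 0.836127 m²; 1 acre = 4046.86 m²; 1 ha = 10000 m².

0.8771 ha

2978 m² (already m²)
636.5 yd² × 0.836127 → 532.195 m²
1.300 acre × 4046.86 → 5260.92 m²
Combined: 2978 + 532.195 + 5260.92 = 8771.12 m²
In ha: 8771.12 / 10000 = 0.877112 ha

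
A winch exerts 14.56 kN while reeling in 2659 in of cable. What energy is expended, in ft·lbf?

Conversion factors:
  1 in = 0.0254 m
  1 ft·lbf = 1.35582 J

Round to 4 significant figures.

7.253×10⁵ ft·lbf

14.56 kN × 1000 = 14560 N
2659 in × 0.0254 = 67.5386 m
W = F × d = 14560 N × 67.5386 m = 983362 J
983362 J ÷ (1.35582 J/ft·lbf) = 725289 ft·lbf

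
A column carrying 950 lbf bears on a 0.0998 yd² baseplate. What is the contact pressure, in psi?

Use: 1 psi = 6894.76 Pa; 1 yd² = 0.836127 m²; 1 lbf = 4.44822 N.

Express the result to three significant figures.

950 lbf × 4.44822 = 4225.81 N
0.0998 yd² × 0.836127 = 0.0834455 m²
P = F / A = 4225.81 N / 0.0834455 m² = 50641.6 Pa
50641.6 Pa ÷ (6894.76 Pa/psi) = 7.34494 psi

7.34 psi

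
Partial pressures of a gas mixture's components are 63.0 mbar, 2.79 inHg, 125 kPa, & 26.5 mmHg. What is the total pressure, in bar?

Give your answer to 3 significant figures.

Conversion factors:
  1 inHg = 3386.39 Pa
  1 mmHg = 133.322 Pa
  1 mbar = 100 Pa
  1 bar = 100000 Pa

1.44 bar

63.0 mbar × 100 → 6300 Pa
2.79 inHg × 3386.39 → 9448.03 Pa
125 kPa × 1000 → 125000 Pa
26.5 mmHg × 133.322 → 3533.03 Pa
Sum: 6300 + 9448.03 + 125000 + 3533.03 = 144281 Pa
In bar: 144281 / 100000 = 1.44281 bar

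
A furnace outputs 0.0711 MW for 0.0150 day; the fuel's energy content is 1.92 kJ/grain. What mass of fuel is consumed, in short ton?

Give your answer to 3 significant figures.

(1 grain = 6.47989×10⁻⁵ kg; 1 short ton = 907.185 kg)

0.00343 short ton

0.0711 MW → 71100 W
0.0150 day → 1296 s
E = P × t = 71100 × 1296 = 9.21456×10⁷ J
1.92 kJ/grain → 2.96301×10⁷ J/kg
m = E / e_s = 9.21456×10⁷ / 2.96301×10⁷ = 3.10986 kg
In short ton: 3.10986 / 907.185 = 0.00342803 short ton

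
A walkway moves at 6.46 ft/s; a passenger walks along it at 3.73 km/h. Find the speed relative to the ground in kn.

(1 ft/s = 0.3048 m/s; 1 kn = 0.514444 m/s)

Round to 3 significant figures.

5.84 kn

6.46 ft/s × 0.3048 → 1.96901 m/s
3.73 km/h × (1/3.6) → 1.03611 m/s
Total: 1.96901 + 1.03611 = 3.00512 m/s
In kn: 3.00512 / 0.514444 = 5.84149 kn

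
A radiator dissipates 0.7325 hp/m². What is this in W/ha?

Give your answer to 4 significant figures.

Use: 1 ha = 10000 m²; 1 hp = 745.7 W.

5.462×10⁶ W/ha

0.7325 hp/m² × 745.7 W/hp = 546.225 W/m²
546.225 W/m² × 10000 m²/ha = 5.46225×10⁶ W/ha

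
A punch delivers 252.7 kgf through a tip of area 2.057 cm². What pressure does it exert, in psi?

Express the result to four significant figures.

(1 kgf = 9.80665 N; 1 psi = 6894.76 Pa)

252.7 kgf × 9.80665 → 2478.14 N
2.057 cm² × 0.0001 → 2.057×10⁻⁴ m²
P = F / A = 2478.14 N / 2.057×10⁻⁴ m² = 1.20474×10⁷ Pa
1.20474×10⁷ Pa ÷ (6894.76 Pa/psi) = 1747.33 psi

1747 psi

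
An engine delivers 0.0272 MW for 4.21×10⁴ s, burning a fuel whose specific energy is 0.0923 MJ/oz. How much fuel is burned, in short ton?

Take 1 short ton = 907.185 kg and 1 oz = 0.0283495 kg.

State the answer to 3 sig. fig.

0.388 short ton

0.0272 MW → 27200 W
E = P × t = 27200 × 42100 = 1.14512×10⁹ J
0.0923 MJ/oz → 3.25579×10⁶ J/kg
m = E / e_s = 1.14512×10⁹ / 3.25579×10⁶ = 351.718 kg
In short ton: 351.718 / 907.185 = 0.387703 short ton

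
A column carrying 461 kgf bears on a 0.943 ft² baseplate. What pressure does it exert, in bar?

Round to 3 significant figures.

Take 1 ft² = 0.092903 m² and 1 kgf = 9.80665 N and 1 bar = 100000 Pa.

0.516 bar

461 kgf × 9.80665 = 4520.87 N
0.943 ft² × 0.092903 = 0.0876075 m²
P = F / A = 4520.87 N / 0.0876075 m² = 51603.7 Pa
51603.7 Pa ÷ (100000 Pa/bar) = 0.516037 bar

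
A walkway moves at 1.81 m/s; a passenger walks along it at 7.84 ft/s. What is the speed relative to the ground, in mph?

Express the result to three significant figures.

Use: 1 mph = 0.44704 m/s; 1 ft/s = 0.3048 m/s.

9.39 mph

1.81 m/s (already m/s)
7.84 ft/s × 0.3048 → 2.38963 m/s
Total: 1.81 + 2.38963 = 4.19963 m/s
In mph: 4.19963 / 0.44704 = 9.3943 mph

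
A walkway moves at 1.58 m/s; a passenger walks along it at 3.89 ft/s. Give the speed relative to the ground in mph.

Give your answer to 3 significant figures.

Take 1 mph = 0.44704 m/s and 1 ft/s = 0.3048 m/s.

6.19 mph

1.58 m/s (already m/s)
3.89 ft/s × 0.3048 = 1.18567 m/s
Total: 1.58 + 1.18567 = 2.76567 m/s
In mph: 2.76567 / 0.44704 = 6.18663 mph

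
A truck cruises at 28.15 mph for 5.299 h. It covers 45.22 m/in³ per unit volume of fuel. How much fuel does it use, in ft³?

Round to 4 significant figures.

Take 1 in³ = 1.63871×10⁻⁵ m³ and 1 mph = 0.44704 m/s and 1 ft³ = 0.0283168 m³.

3.072 ft³

28.15 mph → 12.5842 m/s
5.299 h → 19076.4 s
d = v × t = 12.5842 × 19076.4 = 240061 m
45.22 m/in³ → 2.75949×10⁶ m/m³
V = d / (distance per unit fuel) = 240061 / 2.75949×10⁶ = 0.0869947 m³
In ft³: 0.0869947 / 0.0283168 = 3.07219 ft³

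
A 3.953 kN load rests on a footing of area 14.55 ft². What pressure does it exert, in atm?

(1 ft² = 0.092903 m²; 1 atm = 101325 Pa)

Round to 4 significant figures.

0.02886 atm

3.953 kN × 1000 → 3953 N
14.55 ft² × 0.092903 → 1.35174 m²
P = F / A = 3953 N / 1.35174 m² = 2924.38 Pa
2924.38 Pa ÷ (101325 Pa/atm) = 0.0288614 atm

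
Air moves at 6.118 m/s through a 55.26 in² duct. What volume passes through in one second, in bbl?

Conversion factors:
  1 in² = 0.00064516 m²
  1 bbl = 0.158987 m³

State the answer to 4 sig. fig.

55.26 in² × 0.00064516 = 0.0356515 m²
V = v × A × t = 6.118 m/s × 0.0356515 m² × 1 s = 0.218116 m³
0.218116 m³ ÷ (0.158987 m³/bbl) = 1.37191 bbl

1.372 bbl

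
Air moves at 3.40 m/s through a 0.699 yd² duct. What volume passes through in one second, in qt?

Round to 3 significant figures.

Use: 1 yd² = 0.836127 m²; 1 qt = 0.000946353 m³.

0.699 yd² × 0.836127 → 0.584453 m²
V = v × A × t = 3.4 m/s × 0.584453 m² × 1 s = 1.98714 m³
1.98714 m³ ÷ (0.000946353 m³/qt) = 2099.79 qt

2100 qt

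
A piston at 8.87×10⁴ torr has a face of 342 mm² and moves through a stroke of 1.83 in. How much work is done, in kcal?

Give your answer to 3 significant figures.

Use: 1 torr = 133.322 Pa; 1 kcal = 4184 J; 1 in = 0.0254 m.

0.0449 kcal

8.87×10⁴ torr → 1.18257×10⁷ Pa
342 mm² → 3.42×10⁻⁴ m²
F = P × A = 1.18257×10⁷ × 3.42×10⁻⁴ = 4044.39 N
1.83 in → 0.046482 m
W = F × d = 4044.39 × 0.046482 = 187.991 J
In kcal: 187.991 / 4184 = 0.0449309 kcal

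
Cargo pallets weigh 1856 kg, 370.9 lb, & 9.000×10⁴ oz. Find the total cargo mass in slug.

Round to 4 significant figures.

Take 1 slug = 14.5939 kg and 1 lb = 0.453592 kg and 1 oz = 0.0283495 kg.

313.5 slug

1856 kg (already kg)
370.9 lb × 0.453592 = 168.237 kg
9.000×10⁴ oz × 0.0283495 = 2551.46 kg
Total: 1856 + 168.237 + 2551.46 = 4575.7 kg
In slug: 4575.7 / 14.5939 = 313.535 slug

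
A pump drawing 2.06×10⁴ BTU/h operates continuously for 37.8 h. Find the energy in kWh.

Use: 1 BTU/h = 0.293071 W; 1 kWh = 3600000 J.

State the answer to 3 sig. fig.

2.06×10⁴ BTU/h × 0.293071 = 6037.26 W
37.8 h × 3600 = 136080 s
E = P × t = 6037.26 W × 136080 s = 8.2155×10⁸ J
8.2155×10⁸ J ÷ (3600000 J/kWh) = 228.208 kWh

228 kWh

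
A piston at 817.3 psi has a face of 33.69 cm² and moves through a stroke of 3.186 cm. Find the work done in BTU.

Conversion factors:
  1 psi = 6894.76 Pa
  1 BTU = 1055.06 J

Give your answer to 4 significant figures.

817.3 psi → 5.63509×10⁶ Pa
33.69 cm² → 0.003369 m²
F = P × A = 5.63509×10⁶ × 0.003369 = 18984.6 N
3.186 cm → 0.03186 m
W = F × d = 18984.6 × 0.03186 = 604.849 J
In BTU: 604.849 / 1055.06 = 0.573284 BTU

0.5733 BTU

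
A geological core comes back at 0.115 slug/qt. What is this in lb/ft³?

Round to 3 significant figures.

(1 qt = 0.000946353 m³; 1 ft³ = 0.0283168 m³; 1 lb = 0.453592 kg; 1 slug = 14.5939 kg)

0.115 slug/qt × 14.5939 kg/slug ÷ 0.000946353 m³/qt = 1773.44 kg/m³
1773.44 kg/m³ ÷ 0.453592 kg/lb × 0.0283168 m³/ft³ = 110.712 lb/ft³

111 lb/ft³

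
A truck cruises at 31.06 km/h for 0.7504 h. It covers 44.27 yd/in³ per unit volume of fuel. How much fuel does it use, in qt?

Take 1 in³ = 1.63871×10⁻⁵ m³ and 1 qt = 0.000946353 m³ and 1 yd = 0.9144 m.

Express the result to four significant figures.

31.06 km/h → 8.62778 m/s
0.7504 h → 2701.44 s
d = v × t = 8.62778 × 2701.44 = 23307.4 m
44.27 yd/in³ → 2.47027×10⁶ m/m³
V = d / (distance per unit fuel) = 23307.4 / 2.47027×10⁶ = 0.00943516 m³
In qt: 0.00943516 / 0.000946353 = 9.97002 qt

9.970 qt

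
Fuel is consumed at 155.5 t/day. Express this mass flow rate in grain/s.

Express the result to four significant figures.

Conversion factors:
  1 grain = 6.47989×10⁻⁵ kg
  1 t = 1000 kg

155.5 t/day × 1000 kg/t ÷ 86400 s/day = 1.79977 kg/s
1.79977 kg/s ÷ 6.47989×10⁻⁵ kg/grain = 27774.7 grain/s

2.777×10⁴ grain/s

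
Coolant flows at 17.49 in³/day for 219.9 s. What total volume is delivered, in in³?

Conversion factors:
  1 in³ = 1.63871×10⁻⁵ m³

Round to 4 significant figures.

0.04451 in³

17.49 in³/day → 3.31725×10⁻⁹ m³/s
V = Q × t = 3.31725×10⁻⁹ × 219.9 = 7.29463×10⁻⁷ m³
In in³: 7.29463×10⁻⁷ / 1.63871×10⁻⁵ = 0.0445145 in³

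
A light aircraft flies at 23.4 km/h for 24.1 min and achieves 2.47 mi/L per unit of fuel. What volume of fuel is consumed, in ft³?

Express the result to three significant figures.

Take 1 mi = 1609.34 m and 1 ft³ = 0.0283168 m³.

0.0835 ft³

23.4 km/h → 6.5 m/s
24.1 min → 1446 s
d = v × t = 6.5 × 1446 = 9399 m
2.47 mi/L → 3.97507×10⁶ m/m³
V = d / (distance per unit fuel) = 9399 / 3.97507×10⁶ = 0.00236449 m³
In ft³: 0.00236449 / 0.0283168 = 0.0835013 ft³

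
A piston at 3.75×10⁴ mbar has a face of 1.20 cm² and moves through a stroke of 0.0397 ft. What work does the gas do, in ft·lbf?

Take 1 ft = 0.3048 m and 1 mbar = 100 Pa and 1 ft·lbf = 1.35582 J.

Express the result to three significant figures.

4.02 ft·lbf

3.75×10⁴ mbar → 3.75×10⁶ Pa
1.20 cm² → 1.2×10⁻⁴ m²
F = P × A = 3.75×10⁶ × 1.2×10⁻⁴ = 450 N
0.0397 ft → 0.0121006 m
W = F × d = 450 × 0.0121006 = 5.44527 J
In ft·lbf: 5.44527 / 1.35582 = 4.01622 ft·lbf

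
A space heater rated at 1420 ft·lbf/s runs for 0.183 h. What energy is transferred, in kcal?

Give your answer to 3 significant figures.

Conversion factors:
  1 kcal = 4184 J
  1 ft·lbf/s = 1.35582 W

303 kcal

1420 ft·lbf/s × 1.35582 → 1925.26 W
0.183 h × 3600 → 658.8 s
E = P × t = 1925.26 W × 658.8 s = 1.26836×10⁶ J
1.26836×10⁶ J ÷ (4184 J/kcal) = 303.145 kcal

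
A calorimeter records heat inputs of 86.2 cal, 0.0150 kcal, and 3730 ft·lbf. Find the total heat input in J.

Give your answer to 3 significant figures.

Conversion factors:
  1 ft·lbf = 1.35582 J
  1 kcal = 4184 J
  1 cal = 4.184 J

86.2 cal × 4.184 → 360.661 J
0.0150 kcal × 4184 → 62.76 J
3730 ft·lbf × 1.35582 → 5057.21 J
Total: 360.661 + 62.76 + 5057.21 = 5480.63 J

5480 J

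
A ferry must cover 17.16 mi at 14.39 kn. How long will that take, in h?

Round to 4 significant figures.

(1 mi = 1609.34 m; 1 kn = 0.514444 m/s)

17.16 mi × 1609.34 → 27616.3 m
14.39 kn × 0.514444 → 7.40285 m/s
t = d / v = 27616.3 m / 7.40285 m/s = 3730.5 s
3730.5 s ÷ (3600 s/h) = 1.03625 h

1.036 h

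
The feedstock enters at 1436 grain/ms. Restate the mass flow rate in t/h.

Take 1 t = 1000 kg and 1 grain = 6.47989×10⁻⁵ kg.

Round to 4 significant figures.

1436 grain/ms × 6.47989×10⁻⁵ kg/grain ÷ 0.001 s/ms = 93.0512 kg/s
93.0512 kg/s ÷ 1000 kg/t × 3600 s/h = 334.984 t/h

335.0 t/h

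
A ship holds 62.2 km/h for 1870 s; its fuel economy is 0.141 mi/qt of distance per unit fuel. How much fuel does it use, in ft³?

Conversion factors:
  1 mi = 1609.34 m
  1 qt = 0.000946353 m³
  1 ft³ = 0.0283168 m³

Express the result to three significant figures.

62.2 km/h → 17.2778 m/s
d = v × t = 17.2778 × 1870 = 32309.5 m
0.141 mi/qt → 239780 m/m³
V = d / (distance per unit fuel) = 32309.5 / 239780 = 0.134746 m³
In ft³: 0.134746 / 0.0283168 = 4.75852 ft³

4.76 ft³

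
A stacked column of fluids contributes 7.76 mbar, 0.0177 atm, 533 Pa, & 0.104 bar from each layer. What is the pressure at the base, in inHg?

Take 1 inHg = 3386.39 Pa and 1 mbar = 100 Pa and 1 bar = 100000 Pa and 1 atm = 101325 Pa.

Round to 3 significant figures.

7.76 mbar × 100 = 776 Pa
0.0177 atm × 101325 = 1793.45 Pa
533 Pa (already Pa)
0.104 bar × 100000 = 10400 Pa
Sum: 776 + 1793.45 + 533 + 10400 = 13502.4 Pa
In inHg: 13502.4 / 3386.39 = 3.98725 inHg

3.99 inHg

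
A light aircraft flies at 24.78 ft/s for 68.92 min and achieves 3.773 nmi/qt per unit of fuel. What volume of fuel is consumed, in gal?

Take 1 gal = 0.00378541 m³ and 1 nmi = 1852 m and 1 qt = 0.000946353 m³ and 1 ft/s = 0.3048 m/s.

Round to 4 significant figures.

1.117 gal

24.78 ft/s → 7.55294 m/s
68.92 min → 4135.2 s
d = v × t = 7.55294 × 4135.2 = 31232.9 m
3.773 nmi/qt → 7.38371×10⁶ m/m³
V = d / (distance per unit fuel) = 31232.9 / 7.38371×10⁶ = 0.00422997 m³
In gal: 0.00422997 / 0.00378541 = 1.11744 gal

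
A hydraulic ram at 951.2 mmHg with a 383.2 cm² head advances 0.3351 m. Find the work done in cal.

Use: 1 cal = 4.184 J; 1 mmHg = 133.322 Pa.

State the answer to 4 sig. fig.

389.2 cal

951.2 mmHg → 126816 Pa
383.2 cm² → 0.03832 m²
F = P × A = 126816 × 0.03832 = 4859.59 N
W = F × d = 4859.59 × 0.3351 = 1628.45 J
In cal: 1628.45 / 4.184 = 389.209 cal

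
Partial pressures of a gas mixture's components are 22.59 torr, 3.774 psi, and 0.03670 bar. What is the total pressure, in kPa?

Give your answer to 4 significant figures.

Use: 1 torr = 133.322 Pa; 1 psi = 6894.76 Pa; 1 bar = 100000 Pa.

22.59 torr × 133.322 = 3011.74 Pa
3.774 psi × 6894.76 = 26020.8 Pa
0.03670 bar × 100000 = 3670 Pa
Sum: 3011.74 + 26020.8 + 3670 = 32702.5 Pa
In kPa: 32702.5 / 1000 = 32.7025 kPa

32.70 kPa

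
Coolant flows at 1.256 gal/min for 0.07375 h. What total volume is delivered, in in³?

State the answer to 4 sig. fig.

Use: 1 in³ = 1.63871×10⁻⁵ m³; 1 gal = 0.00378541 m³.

1284 in³

1.256 gal/min → 7.92412×10⁻⁵ m³/s
0.07375 h → 265.5 s
V = Q × t = 7.92412×10⁻⁵ × 265.5 = 0.0210385 m³
In in³: 0.0210385 / 1.63871×10⁻⁵ = 1283.85 in³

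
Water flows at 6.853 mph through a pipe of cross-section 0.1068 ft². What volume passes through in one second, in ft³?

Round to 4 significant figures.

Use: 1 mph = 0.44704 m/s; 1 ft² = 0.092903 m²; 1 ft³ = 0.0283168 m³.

6.853 mph × 0.44704 → 3.06357 m/s
0.1068 ft² × 0.092903 → 0.00992204 m²
V = v × A × t = 3.06357 m/s × 0.00992204 m² × 1 s = 0.0303969 m³
0.0303969 m³ ÷ (0.0283168 m³/ft³) = 1.07346 ft³

1.073 ft³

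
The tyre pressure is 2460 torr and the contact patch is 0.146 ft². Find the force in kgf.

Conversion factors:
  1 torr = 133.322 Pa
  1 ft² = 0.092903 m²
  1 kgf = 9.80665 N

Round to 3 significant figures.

2460 torr × 133.322 → 327972 Pa
0.146 ft² × 0.092903 → 0.0135638 m²
F = P × A = 327972 Pa × 0.0135638 m² = 4448.55 N
4448.55 N ÷ (9.80665 N/kgf) = 453.626 kgf

454 kgf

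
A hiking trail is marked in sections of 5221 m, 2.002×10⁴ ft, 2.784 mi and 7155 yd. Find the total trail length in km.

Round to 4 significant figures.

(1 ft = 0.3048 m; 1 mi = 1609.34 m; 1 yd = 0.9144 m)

5221 m (already m)
2.002×10⁴ ft × 0.3048 = 6102.1 m
2.784 mi × 1609.34 = 4480.4 m
7155 yd × 0.9144 = 6542.53 m
Total: 5221 + 6102.1 + 4480.4 + 6542.53 = 22346 m
In km: 22346 / 1000 = 22.346 km

22.35 km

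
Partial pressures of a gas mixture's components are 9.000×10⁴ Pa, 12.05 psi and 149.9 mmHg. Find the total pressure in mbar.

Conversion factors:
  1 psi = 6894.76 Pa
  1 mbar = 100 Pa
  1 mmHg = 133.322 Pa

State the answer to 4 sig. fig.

1931 mbar

9.000×10⁴ Pa (already Pa)
12.05 psi × 6894.76 = 83081.9 Pa
149.9 mmHg × 133.322 = 19985 Pa
Total: 90000 + 83081.9 + 19985 = 193067 Pa
In mbar: 193067 / 100 = 1930.67 mbar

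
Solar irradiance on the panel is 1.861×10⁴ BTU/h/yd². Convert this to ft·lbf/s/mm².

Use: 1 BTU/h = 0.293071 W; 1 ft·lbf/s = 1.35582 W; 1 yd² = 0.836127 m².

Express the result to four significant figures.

1.861×10⁴ BTU/h/yd² × 0.293071 W/BTU/h ÷ 0.836127 m²/yd² = 6522.99 W/m²
6522.99 W/m² ÷ 1.35582 W/ft·lbf/s × 10⁻⁶ m²/mm² = 0.0048111 ft·lbf/s/mm²

0.004811 ft·lbf/s/mm²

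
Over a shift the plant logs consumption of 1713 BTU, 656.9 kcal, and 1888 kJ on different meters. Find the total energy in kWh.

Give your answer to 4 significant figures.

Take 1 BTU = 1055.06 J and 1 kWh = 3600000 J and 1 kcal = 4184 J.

1713 BTU × 1055.06 = 1.80732×10⁶ J
656.9 kcal × 4184 = 2.74847×10⁶ J
1888 kJ × 1000 = 1.888×10⁶ J
Sum: 1.80732×10⁶ + 2.74847×10⁶ + 1.888×10⁶ = 6.44379×10⁶ J
In kWh: 6.44379×10⁶ / 3600000 = 1.78994 kWh

1.790 kWh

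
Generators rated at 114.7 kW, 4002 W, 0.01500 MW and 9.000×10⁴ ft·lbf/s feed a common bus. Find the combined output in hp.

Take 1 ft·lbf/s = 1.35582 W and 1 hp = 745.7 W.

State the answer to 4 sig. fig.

342.9 hp

114.7 kW × 1000 = 114700 W
4002 W (already W)
0.01500 MW × 1000000 = 15000 W
9.000×10⁴ ft·lbf/s × 1.35582 = 122024 W
Combined: 114700 + 4002 + 15000 + 122024 = 255726 W
In hp: 255726 / 745.7 = 342.934 hp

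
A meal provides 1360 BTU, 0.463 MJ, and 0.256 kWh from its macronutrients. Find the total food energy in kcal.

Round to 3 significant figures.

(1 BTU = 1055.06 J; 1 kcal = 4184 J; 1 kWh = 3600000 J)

1360 BTU × 1055.06 → 1.43488×10⁶ J
0.463 MJ × 1000000 → 463000 J
0.256 kWh × 3600000 → 921600 J
Combined: 1.43488×10⁶ + 463000 + 921600 = 2.81948×10⁶ J
In kcal: 2.81948×10⁶ / 4184 = 673.872 kcal

674 kcal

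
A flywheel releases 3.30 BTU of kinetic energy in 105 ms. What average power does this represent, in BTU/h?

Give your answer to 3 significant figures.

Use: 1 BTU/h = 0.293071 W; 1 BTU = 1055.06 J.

1.13×10⁵ BTU/h

3.30 BTU × 1055.06 = 3481.7 J
105 ms × 0.001 = 0.105 s
P = E / t = 3481.7 J / 0.105 s = 33159 W
33159 W ÷ (0.293071 W/BTU/h) = 113143 BTU/h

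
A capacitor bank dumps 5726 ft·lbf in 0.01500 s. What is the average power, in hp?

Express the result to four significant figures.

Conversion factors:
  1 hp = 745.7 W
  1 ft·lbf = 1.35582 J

694.1 hp

5726 ft·lbf × 1.35582 → 7763.43 J
P = E / t = 7763.43 J / 0.015 s = 517562 W
517562 W ÷ (745.7 W/hp) = 694.062 hp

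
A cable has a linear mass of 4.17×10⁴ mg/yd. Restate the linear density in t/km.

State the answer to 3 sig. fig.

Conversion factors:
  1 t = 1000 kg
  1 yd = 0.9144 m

4.17×10⁴ mg/yd × 10⁻⁶ kg/mg ÷ 0.9144 m/yd = 0.0456037 kg/m
0.0456037 kg/m ÷ 1000 kg/t × 1000 m/km = 0.0456037 t/km

0.0456 t/km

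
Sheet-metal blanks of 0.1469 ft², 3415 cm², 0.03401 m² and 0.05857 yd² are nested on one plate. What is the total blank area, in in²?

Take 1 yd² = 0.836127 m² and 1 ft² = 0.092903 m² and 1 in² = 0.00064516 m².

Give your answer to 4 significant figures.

679.1 in²

0.1469 ft² × 0.092903 → 0.0136475 m²
3415 cm² × 0.0001 → 0.3415 m²
0.03401 m² (already m²)
0.05857 yd² × 0.836127 → 0.048972 m²
Total: 0.0136475 + 0.3415 + 0.03401 + 0.048972 = 0.43813 m²
In in²: 0.43813 / 0.00064516 = 679.103 in²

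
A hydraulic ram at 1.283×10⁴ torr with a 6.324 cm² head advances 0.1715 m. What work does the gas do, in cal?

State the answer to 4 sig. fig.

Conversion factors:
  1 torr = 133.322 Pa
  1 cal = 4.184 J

1.283×10⁴ torr → 1.71052×10⁶ Pa
6.324 cm² → 6.324×10⁻⁴ m²
F = P × A = 1.71052×10⁶ × 6.324×10⁻⁴ = 1081.73 N
W = F × d = 1081.73 × 0.1715 = 185.517 J
In cal: 185.517 / 4.184 = 44.3396 cal

44.34 cal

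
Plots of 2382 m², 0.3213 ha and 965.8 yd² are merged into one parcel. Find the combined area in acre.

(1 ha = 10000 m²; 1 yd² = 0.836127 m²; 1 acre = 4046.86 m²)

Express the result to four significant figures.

1.582 acre

2382 m² (already m²)
0.3213 ha × 10000 = 3213 m²
965.8 yd² × 0.836127 = 807.531 m²
Total: 2382 + 3213 + 807.531 = 6402.53 m²
In acre: 6402.53 / 4046.86 = 1.5821 acre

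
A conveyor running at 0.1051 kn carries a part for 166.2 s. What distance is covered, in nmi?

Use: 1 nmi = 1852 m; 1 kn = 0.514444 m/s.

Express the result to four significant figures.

0.1051 kn × 0.514444 = 0.0540681 m/s
d = v × t = 0.0540681 m/s × 166.2 s = 8.98612 m
8.98612 m ÷ (1852 m/nmi) = 0.00485212 nmi

0.004852 nmi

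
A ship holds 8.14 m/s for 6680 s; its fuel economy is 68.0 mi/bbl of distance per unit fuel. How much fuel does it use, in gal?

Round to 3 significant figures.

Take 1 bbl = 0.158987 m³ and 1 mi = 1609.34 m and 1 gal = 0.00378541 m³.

d = v × t = 8.14 × 6680 = 54375.2 m
68.0 mi/bbl → 688327 m/m³
V = d / (distance per unit fuel) = 54375.2 / 688327 = 0.0789962 m³
In gal: 0.0789962 / 0.00378541 = 20.8686 gal

20.9 gal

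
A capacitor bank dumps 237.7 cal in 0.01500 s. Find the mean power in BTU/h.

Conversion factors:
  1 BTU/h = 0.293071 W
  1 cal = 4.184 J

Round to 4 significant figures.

2.262×10⁵ BTU/h

237.7 cal × 4.184 → 994.537 J
P = E / t = 994.537 J / 0.015 s = 66302.5 W
66302.5 W ÷ (0.293071 W/BTU/h) = 226234 BTU/h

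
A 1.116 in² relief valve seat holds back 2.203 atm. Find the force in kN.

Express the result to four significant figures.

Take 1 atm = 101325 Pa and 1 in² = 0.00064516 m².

2.203 atm × 101325 = 223219 Pa
1.116 in² × 0.00064516 = 7.19999×10⁻⁴ m²
F = P × A = 223219 Pa × 7.19999×10⁻⁴ m² = 160.717 N
160.717 N ÷ (1000 N/kN) = 0.160717 kN

0.1607 kN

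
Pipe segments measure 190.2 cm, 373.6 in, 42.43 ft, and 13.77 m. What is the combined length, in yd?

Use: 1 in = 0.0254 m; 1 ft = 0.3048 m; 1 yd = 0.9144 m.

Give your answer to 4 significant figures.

190.2 cm × 0.01 = 1.902 m
373.6 in × 0.0254 = 9.48944 m
42.43 ft × 0.3048 = 12.9327 m
13.77 m (already m)
Combined: 1.902 + 9.48944 + 12.9327 + 13.77 = 38.0941 m
In yd: 38.0941 / 0.9144 = 41.6602 yd

41.66 yd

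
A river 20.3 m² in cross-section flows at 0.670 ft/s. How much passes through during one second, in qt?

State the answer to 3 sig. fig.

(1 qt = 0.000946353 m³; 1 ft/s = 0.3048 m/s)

4380 qt

0.670 ft/s × 0.3048 = 0.204216 m/s
V = v × A × t = 0.204216 m/s × 20.3 m² × 1 s = 4.14558 m³
4.14558 m³ ÷ (0.000946353 m³/qt) = 4380.59 qt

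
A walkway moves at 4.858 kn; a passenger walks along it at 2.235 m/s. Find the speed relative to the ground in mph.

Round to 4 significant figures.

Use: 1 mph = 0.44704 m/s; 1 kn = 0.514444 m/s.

4.858 kn × 0.514444 → 2.49917 m/s
2.235 m/s (already m/s)
Combined: 2.49917 + 2.235 = 4.73417 m/s
In mph: 4.73417 / 0.44704 = 10.59 mph

10.59 mph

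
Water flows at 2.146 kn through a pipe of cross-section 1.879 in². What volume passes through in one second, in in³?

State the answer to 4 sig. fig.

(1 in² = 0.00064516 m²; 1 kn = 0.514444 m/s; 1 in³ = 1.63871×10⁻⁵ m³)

2.146 kn × 0.514444 = 1.104 m/s
1.879 in² × 0.00064516 = 0.00121226 m²
V = v × A × t = 1.104 m/s × 0.00121226 m² × 1 s = 0.00133834 m³
0.00133834 m³ ÷ (1.63871×10⁻⁵ m³/in³) = 81.6703 in³

81.67 in³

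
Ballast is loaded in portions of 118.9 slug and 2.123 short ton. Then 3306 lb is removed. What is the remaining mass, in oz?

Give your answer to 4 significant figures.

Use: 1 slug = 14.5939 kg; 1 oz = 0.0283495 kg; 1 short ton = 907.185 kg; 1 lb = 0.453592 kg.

7.625×10⁴ oz

118.9 slug × 14.5939 = 1735.21 kg
2.123 short ton × 907.185 = 1925.95 kg
3306 lb × 0.453592 = 1499.58 kg
Sum: 1735.21 + 1925.95 − 1499.58 = 2161.58 kg
In oz: 2161.58 / 0.0283495 = 76247.6 oz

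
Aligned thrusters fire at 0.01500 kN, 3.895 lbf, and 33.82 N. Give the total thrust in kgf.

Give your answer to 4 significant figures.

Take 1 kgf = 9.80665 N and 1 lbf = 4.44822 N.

0.01500 kN × 1000 → 15 N
3.895 lbf × 4.44822 → 17.3258 N
33.82 N (already N)
Total: 15 + 17.3258 + 33.82 = 66.1458 N
In kgf: 66.1458 / 9.80665 = 6.74499 kgf

6.745 kgf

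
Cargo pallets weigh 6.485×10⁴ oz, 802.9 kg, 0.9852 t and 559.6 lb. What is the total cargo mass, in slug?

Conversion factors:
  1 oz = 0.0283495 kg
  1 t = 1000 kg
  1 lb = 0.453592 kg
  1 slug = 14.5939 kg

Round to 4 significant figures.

6.485×10⁴ oz × 0.0283495 → 1838.47 kg
802.9 kg (already kg)
0.9852 t × 1000 → 985.2 kg
559.6 lb × 0.453592 → 253.83 kg
Combined: 1838.47 + 802.9 + 985.2 + 253.83 = 3880.4 kg
In slug: 3880.4 / 14.5939 = 265.892 slug

265.9 slug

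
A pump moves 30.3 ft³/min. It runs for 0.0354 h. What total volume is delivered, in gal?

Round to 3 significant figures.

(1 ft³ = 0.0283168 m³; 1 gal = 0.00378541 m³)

481 gal

30.3 ft³/min → 0.0143 m³/s
0.0354 h → 127.44 s
V = Q × t = 0.0143 × 127.44 = 1.82239 m³
In gal: 1.82239 / 0.00378541 = 481.425 gal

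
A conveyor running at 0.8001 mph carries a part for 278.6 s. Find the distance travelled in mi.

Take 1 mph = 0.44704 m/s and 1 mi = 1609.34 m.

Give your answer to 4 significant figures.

0.8001 mph × 0.44704 = 0.357677 m/s
d = v × t = 0.357677 m/s × 278.6 s = 99.6488 m
99.6488 m ÷ (1609.34 m/mi) = 0.061919 mi

0.06192 mi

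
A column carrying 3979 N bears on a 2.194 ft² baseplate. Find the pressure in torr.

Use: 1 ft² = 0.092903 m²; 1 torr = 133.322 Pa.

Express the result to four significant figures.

2.194 ft² × 0.092903 = 0.203829 m²
P = F / A = 3979 N / 0.203829 m² = 19521.3 Pa
19521.3 Pa ÷ (133.322 Pa/torr) = 146.422 torr

146.4 torr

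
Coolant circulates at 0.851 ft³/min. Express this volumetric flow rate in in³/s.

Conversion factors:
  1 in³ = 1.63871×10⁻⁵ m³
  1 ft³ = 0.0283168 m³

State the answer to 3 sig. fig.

0.851 ft³/min × 0.0283168 m³/ft³ ÷ 60 s/min = 4.01627×10⁻⁴ m³/s
4.01627×10⁻⁴ m³/s ÷ 1.63871×10⁻⁵ m³/in³ = 24.5087 in³/s

24.5 in³/s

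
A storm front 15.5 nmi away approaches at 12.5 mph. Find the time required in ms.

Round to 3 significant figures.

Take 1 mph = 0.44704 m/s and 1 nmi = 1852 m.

15.5 nmi × 1852 → 28706 m
12.5 mph × 0.44704 → 5.588 m/s
t = d / v = 28706 m / 5.588 m/s = 5137.08 s
5137.08 s ÷ (0.001 s/ms) = 5.13708×10⁶ ms

5.14×10⁶ ms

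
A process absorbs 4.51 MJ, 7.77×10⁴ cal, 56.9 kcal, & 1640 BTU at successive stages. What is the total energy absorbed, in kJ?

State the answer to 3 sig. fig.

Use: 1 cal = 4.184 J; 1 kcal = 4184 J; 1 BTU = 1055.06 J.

4.51 MJ × 1000000 = 4.51×10⁶ J
7.77×10⁴ cal × 4.184 = 325097 J
56.9 kcal × 4184 = 238070 J
1640 BTU × 1055.06 = 1.7303×10⁶ J
Sum: 4.51×10⁶ + 325097 + 238070 + 1.7303×10⁶ = 6.80347×10⁶ J
In kJ: 6.80347×10⁶ / 1000 = 6803.47 kJ

6800 kJ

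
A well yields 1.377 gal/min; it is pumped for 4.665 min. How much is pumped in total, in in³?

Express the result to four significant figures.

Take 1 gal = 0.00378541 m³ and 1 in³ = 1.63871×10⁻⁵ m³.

1484 in³

1.377 gal/min → 8.68752×10⁻⁵ m³/s
4.665 min → 279.9 s
V = Q × t = 8.68752×10⁻⁵ × 279.9 = 0.0243164 m³
In in³: 0.0243164 / 1.63871×10⁻⁵ = 1483.87 in³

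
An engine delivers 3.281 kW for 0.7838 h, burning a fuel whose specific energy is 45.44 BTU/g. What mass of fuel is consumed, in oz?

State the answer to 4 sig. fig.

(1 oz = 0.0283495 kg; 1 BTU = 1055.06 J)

3.281 kW → 3281 W
0.7838 h → 2821.68 s
E = P × t = 3281 × 2821.68 = 9.25793×10⁶ J
45.44 BTU/g → 4.79419×10⁷ J/kg
m = E / e_s = 9.25793×10⁶ / 4.79419×10⁷ = 0.193107 kg
In oz: 0.193107 / 0.0283495 = 6.81165 oz

6.812 oz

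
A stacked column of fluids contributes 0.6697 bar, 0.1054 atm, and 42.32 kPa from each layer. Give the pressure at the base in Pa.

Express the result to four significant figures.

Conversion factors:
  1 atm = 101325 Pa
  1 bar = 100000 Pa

1.200×10⁵ Pa

0.6697 bar × 100000 = 66970 Pa
0.1054 atm × 101325 = 10679.7 Pa
42.32 kPa × 1000 = 42320 Pa
Sum: 66970 + 10679.7 + 42320 = 119970 Pa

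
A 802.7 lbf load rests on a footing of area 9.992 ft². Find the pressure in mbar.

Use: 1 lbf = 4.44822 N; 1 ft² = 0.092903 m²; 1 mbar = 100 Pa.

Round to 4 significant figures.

38.46 mbar

802.7 lbf × 4.44822 = 3570.59 N
9.992 ft² × 0.092903 = 0.928287 m²
P = F / A = 3570.59 N / 0.928287 m² = 3846.43 Pa
3846.43 Pa ÷ (100 Pa/mbar) = 38.4643 mbar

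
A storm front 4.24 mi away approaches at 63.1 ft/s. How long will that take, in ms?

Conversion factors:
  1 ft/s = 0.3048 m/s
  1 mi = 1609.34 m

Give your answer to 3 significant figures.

4.24 mi × 1609.34 → 6823.6 m
63.1 ft/s × 0.3048 → 19.2329 m/s
t = d / v = 6823.6 m / 19.2329 m/s = 354.788 s
354.788 s ÷ (0.001 s/ms) = 354788 ms

3.55×10⁵ ms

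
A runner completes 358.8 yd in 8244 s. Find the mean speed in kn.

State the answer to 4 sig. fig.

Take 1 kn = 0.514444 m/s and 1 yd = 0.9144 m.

0.07736 kn

358.8 yd × 0.9144 = 328.087 m
v = d / t = 328.087 m / 8244 s = 0.0397971 m/s
0.0397971 m/s ÷ (0.514444 m/s/kn) = 0.0773594 kn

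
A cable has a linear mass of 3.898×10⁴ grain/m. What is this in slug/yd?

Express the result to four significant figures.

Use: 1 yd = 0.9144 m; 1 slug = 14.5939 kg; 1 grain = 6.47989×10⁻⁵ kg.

3.898×10⁴ grain/m × 6.47989×10⁻⁵ kg/grain = 2.52586 kg/m
2.52586 kg/m ÷ 14.5939 kg/slug × 0.9144 m/yd = 0.158261 slug/yd

0.1583 slug/yd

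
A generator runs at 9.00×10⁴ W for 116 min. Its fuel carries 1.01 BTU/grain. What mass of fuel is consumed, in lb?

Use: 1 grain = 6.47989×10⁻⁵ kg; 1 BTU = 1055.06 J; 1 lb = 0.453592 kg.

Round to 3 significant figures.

84.0 lb

116 min → 6960 s
E = P × t = 90000 × 6960 = 6.264×10⁸ J
1.01 BTU/grain → 1.64449×10⁷ J/kg
m = E / e_s = 6.264×10⁸ / 1.64449×10⁷ = 38.0908 kg
In lb: 38.0908 / 0.453592 = 83.9759 lb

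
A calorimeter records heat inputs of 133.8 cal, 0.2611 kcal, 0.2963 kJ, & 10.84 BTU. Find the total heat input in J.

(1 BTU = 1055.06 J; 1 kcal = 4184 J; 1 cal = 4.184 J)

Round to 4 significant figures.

133.8 cal × 4.184 = 559.819 J
0.2611 kcal × 4184 = 1092.44 J
0.2963 kJ × 1000 = 296.3 J
10.84 BTU × 1055.06 = 11436.9 J
Total: 559.819 + 1092.44 + 296.3 + 11436.9 = 13385.5 J

1.339×10⁴ J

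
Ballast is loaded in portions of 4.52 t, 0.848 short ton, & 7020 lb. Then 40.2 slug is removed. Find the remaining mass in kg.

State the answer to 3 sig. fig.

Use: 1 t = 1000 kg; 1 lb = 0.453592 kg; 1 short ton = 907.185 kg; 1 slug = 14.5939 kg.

7890 kg

4.52 t × 1000 = 4520 kg
0.848 short ton × 907.185 = 769.293 kg
7020 lb × 0.453592 = 3184.22 kg
40.2 slug × 14.5939 = 586.675 kg
Sum: 4520 + 769.293 + 3184.22 − 586.675 = 7886.84 kg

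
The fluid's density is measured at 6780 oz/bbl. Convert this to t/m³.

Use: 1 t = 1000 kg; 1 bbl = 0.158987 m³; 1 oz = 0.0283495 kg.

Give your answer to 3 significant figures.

6780 oz/bbl × 0.0283495 kg/oz ÷ 0.158987 m³/bbl = 1208.96 kg/m³
1208.96 kg/m³ ÷ 1000 kg/t = 1.20896 t/m³

1.21 t/m³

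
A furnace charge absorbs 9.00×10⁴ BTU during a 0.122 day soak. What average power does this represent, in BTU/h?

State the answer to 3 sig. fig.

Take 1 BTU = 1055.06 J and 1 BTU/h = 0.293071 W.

9.00×10⁴ BTU × 1055.06 → 9.49554×10⁷ J
0.122 day × 86400 → 10540.8 s
P = E / t = 9.49554×10⁷ J / 10540.8 s = 9008.37 W
9008.37 W ÷ (0.293071 W/BTU/h) = 30737.8 BTU/h

3.07×10⁴ BTU/h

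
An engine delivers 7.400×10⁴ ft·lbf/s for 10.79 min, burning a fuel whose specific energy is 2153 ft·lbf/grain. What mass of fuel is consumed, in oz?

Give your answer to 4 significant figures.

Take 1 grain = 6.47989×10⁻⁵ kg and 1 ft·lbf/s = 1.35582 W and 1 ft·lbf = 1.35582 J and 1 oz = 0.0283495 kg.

7.400×10⁴ ft·lbf/s → 100331 W
10.79 min → 647.4 s
E = P × t = 100331 × 647.4 = 6.49543×10⁷ J
2153 ft·lbf/grain → 4.50483×10⁷ J/kg
m = E / e_s = 6.49543×10⁷ / 4.50483×10⁷ = 1.44188 kg
In oz: 1.44188 / 0.0283495 = 50.8609 oz

50.86 oz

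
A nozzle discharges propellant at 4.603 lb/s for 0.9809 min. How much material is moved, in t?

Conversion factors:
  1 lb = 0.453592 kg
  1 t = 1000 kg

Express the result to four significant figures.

4.603 lb/s → 2.08788 kg/s
0.9809 min → 58.854 s
m = ṁ × t = 2.08788 × 58.854 = 122.88 kg
In t: 122.88 / 1000 = 0.12288 t

0.1229 t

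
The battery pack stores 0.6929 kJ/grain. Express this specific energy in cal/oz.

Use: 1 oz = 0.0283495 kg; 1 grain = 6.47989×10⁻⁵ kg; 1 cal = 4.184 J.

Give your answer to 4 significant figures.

0.6929 kJ/grain × 1000 J/kJ ÷ 6.47989×10⁻⁵ kg/grain = 1.06931×10⁷ J/kg
1.06931×10⁷ J/kg ÷ 4.184 J/cal × 0.0283495 kg/oz = 72453.2 cal/oz

7.245×10⁴ cal/oz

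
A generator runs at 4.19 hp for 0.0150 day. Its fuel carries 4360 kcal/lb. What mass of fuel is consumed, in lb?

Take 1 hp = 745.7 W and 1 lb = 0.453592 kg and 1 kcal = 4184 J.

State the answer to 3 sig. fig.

0.222 lb

4.19 hp → 3124.48 W
0.0150 day → 1296 s
E = P × t = 3124.48 × 1296 = 4.04933×10⁶ J
4360 kcal/lb → 4.02173×10⁷ J/kg
m = E / e_s = 4.04933×10⁶ / 4.02173×10⁷ = 0.100686 kg
In lb: 0.100686 / 0.453592 = 0.221975 lb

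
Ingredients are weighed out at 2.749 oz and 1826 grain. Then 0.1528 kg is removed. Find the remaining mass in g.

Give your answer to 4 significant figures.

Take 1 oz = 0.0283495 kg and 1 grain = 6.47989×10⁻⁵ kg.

43.46 g

2.749 oz × 0.0283495 = 0.0779328 kg
1826 grain × 6.47989×10⁻⁵ = 0.118323 kg
0.1528 kg (already kg)
Sum: 0.0779328 + 0.118323 − 0.1528 = 0.0434558 kg
In g: 0.0434558 / 0.001 = 43.4558 g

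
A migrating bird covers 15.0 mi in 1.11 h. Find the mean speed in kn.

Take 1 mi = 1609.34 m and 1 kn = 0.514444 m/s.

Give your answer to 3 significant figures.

15.0 mi × 1609.34 → 24140.1 m
1.11 h × 3600 → 3996 s
v = d / t = 24140.1 m / 3996 s = 6.04107 m/s
6.04107 m/s ÷ (0.514444 m/s/kn) = 11.7429 kn

11.7 kn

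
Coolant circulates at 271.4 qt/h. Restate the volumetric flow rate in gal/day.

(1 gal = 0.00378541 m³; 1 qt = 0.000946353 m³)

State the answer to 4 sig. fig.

271.4 qt/h × 0.000946353 m³/qt ÷ 3600 s/h = 7.13445×10⁻⁵ m³/s
7.13445×10⁻⁵ m³/s ÷ 0.00378541 m³/gal × 86400 s/day = 1628.4 gal/day

1628 gal/day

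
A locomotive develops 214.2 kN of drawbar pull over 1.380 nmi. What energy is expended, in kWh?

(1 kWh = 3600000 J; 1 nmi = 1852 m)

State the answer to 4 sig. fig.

152.1 kWh

214.2 kN × 1000 → 214200 N
1.380 nmi × 1852 → 2555.76 m
W = F × d = 214200 N × 2555.76 m = 5.47444×10⁸ J
5.47444×10⁸ J ÷ (3600000 J/kWh) = 152.068 kWh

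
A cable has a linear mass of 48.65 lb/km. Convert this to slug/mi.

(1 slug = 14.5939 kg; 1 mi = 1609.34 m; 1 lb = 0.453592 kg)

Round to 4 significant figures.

2.433 slug/mi

48.65 lb/km × 0.453592 kg/lb ÷ 1000 m/km = 0.0220673 kg/m
0.0220673 kg/m ÷ 14.5939 kg/slug × 1609.34 m/mi = 2.43347 slug/mi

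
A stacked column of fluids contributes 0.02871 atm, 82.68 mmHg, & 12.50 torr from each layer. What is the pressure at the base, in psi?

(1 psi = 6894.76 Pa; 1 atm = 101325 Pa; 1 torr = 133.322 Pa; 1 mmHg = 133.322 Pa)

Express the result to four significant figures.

2.262 psi

0.02871 atm × 101325 = 2909.04 Pa
82.68 mmHg × 133.322 = 11023.1 Pa
12.50 torr × 133.322 = 1666.52 Pa
Combined: 2909.04 + 11023.1 + 1666.52 = 15598.7 Pa
In psi: 15598.7 / 6894.76 = 2.2624 psi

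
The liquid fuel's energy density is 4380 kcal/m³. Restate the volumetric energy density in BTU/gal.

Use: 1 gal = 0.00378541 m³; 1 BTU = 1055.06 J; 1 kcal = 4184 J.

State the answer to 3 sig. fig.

4380 kcal/m³ × 4184 J/kcal = 1.83259×10⁷ J/m³
1.83259×10⁷ J/m³ ÷ 1055.06 J/BTU × 0.00378541 m³/gal = 65.7508 BTU/gal

65.8 BTU/gal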